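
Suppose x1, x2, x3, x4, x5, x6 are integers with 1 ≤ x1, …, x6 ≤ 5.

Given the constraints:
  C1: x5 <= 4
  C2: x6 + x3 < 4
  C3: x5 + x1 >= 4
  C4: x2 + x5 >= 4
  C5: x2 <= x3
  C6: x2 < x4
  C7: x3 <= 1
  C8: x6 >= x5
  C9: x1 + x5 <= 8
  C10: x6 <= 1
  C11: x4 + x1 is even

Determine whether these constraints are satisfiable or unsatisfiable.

Unsatisfiable

From constraints 5 and 7: x2 ≤ x3 ≤ 1. From constraints 8 and 10: x5 ≤ x6 ≤ 1. Hence x2 + x5 ≤ 2. But constraint 4 requires x2 + x5 ≥ 4, and 4 > 2. Contradiction.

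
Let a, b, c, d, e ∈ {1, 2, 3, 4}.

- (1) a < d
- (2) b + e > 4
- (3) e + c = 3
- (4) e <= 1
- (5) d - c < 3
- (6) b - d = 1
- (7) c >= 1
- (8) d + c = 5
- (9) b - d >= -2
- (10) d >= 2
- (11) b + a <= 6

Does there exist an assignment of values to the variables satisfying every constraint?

Try a = 1, b = 4, c = 2, d = 3, e = 1.
Check constraint 2: b + e = 5; constraint 3: e + c = 3. The remaining constraints are straightforward to verify.

Satisfiable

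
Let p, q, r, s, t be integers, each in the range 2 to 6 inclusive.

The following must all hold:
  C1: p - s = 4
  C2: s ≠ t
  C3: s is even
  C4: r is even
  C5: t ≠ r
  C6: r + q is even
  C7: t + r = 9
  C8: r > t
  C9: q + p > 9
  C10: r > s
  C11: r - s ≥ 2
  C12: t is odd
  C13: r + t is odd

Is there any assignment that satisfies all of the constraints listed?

Satisfiable

The assignment p = 6, q = 6, r = 6, s = 2, t = 3 works:
  constraint 1 holds since p - s = 4.
  constraint 7 holds since t + r = 9.
  constraint 9 holds since q + p = 12.
The rest check out directly.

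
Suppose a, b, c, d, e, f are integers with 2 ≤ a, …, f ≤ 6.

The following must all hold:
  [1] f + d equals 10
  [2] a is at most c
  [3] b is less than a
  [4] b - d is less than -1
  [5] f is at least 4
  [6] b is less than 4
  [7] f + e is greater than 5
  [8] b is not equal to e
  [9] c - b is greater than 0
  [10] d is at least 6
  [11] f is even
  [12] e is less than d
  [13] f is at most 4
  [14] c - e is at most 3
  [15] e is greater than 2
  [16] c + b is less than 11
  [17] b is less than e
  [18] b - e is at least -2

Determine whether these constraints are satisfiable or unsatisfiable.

Satisfiable

Take a = 5, b = 3, c = 6, d = 6, e = 4, f = 4. Then constraint 1: f + d = 10; constraint 4: b - d = -3; constraint 7: f + e = 8, and every other listed constraint is also met.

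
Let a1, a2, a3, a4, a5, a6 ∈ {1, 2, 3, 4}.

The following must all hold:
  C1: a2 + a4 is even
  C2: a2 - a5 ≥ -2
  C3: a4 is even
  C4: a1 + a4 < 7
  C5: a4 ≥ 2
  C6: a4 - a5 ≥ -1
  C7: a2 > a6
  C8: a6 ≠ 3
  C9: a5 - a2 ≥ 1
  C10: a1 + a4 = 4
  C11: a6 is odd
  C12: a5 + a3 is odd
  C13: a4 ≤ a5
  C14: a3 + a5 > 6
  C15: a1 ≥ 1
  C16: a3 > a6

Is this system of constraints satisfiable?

Satisfiable

Take a1 = 2, a2 = 2, a3 = 4, a4 = 2, a5 = 3, a6 = 1. Then constraint 2: a2 - a5 = -1; constraint 4: a1 + a4 = 4; constraint 6: a4 - a5 = -1, and every other listed constraint is also met.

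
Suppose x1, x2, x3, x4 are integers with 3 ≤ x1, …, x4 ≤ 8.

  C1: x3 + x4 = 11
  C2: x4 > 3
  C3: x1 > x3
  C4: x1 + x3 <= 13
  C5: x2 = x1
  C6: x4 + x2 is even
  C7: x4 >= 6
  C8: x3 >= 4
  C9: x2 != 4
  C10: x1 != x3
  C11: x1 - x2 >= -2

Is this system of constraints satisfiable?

Satisfiable

Try x1 = 7, x2 = 7, x3 = 4, x4 = 7.
Check constraint 1: x3 + x4 = 11; constraint 4: x1 + x3 = 11; constraint 11: x1 - x2 = 0. The remaining constraints are straightforward to verify.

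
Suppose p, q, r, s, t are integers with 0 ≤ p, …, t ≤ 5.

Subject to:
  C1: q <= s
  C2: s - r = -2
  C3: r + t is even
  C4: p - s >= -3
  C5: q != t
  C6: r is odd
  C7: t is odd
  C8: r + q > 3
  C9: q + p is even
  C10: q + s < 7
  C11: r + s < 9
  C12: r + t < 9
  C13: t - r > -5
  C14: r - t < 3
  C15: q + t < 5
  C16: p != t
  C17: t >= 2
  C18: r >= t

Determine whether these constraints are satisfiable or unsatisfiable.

Satisfiable

The assignment p = 1, q = 1, r = 5, s = 3, t = 3 works:
  constraint 2 holds since s - r = -2.
  constraint 4 holds since p - s = -2.
The rest check out directly.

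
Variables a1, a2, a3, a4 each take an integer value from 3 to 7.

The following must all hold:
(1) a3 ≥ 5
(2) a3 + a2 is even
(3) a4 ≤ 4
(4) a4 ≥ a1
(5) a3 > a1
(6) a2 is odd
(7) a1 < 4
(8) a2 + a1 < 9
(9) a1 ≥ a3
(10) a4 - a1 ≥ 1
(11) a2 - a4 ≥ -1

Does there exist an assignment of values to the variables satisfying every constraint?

Unsatisfiable

From constraints 1 and 9: a1 ≥ a3 and a3 ≥ 5, so a1 ≥ 5. From constraints 3 and 4: a1 ≤ a4 and a4 ≤ 4, so a1 ≤ 4. But 4 < 5, so no value of a1 works.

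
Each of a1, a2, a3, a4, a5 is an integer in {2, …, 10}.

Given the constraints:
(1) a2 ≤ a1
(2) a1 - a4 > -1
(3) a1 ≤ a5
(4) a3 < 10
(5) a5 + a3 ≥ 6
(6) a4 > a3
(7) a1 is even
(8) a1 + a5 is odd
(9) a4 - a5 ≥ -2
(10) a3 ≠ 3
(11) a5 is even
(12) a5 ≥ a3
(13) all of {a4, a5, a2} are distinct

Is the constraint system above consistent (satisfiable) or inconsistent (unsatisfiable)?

Constraint 7 makes a1 even and constraint 11 makes a5 even, so a1 + a5 must be even. Constraint 8 says a1 + a5 is odd — contradiction.

Unsatisfiable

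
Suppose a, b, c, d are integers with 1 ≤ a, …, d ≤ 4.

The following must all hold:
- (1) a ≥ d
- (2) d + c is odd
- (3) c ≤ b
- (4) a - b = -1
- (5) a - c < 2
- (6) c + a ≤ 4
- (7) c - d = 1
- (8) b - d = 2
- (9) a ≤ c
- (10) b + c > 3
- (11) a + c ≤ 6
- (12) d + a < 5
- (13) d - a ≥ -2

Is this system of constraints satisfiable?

Setting (a, b, c, d) = (2, 3, 2, 1) satisfies everything: constraint 4: a - b = -1; constraint 5: a - c = 0; constraint 6: c + a = 4, and the others follow.

Satisfiable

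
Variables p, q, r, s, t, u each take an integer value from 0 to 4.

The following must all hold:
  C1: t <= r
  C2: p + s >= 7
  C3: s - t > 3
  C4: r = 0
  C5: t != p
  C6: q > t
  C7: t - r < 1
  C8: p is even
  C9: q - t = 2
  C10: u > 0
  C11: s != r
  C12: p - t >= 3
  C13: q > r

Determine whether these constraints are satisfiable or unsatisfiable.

The assignment p = 4, q = 2, r = 0, s = 4, t = 0, u = 4 works:
  constraint 2 holds since p + s = 8.
  constraint 3 holds since s - t = 4.
  constraint 7 holds since t - r = 0.
The rest check out directly.

Satisfiable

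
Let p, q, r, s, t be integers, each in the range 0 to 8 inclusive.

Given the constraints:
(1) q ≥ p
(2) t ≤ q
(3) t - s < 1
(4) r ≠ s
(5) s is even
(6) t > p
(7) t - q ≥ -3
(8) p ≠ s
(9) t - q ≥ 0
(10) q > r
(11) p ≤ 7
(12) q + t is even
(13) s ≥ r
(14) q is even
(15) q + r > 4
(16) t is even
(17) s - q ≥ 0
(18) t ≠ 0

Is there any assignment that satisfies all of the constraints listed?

Take p = 4, q = 6, r = 0, s = 8, t = 6. Then constraint 3: t - s = -2; constraint 7: t - q = 0; constraint 9: t - q = 0, and every other listed constraint is also met.

Satisfiable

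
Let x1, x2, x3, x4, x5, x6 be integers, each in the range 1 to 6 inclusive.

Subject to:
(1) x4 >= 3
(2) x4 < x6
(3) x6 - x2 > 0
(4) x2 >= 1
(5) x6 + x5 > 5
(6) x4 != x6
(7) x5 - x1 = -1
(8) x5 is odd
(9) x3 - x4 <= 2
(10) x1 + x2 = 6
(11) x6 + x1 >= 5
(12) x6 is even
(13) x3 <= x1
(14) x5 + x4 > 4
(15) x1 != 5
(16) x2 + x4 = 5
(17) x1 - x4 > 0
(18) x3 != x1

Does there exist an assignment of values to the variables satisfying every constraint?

Satisfiable

Try x1 = 4, x2 = 2, x3 = 2, x4 = 3, x5 = 3, x6 = 4.
Check constraint 3: x6 - x2 = 2; constraint 5: x6 + x5 = 7. The remaining constraints are straightforward to verify.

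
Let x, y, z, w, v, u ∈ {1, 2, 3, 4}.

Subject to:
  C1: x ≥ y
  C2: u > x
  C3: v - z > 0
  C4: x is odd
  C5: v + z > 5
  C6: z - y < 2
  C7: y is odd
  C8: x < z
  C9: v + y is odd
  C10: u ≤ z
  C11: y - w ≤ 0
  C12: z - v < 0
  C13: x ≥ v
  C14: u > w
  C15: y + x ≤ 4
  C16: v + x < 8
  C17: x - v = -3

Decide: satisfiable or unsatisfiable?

Constraints 3, 8, and 13 give x < z, z < v, v ≤ x. Chaining: x < z < v ≤ x, which forces x < x — impossible.

Unsatisfiable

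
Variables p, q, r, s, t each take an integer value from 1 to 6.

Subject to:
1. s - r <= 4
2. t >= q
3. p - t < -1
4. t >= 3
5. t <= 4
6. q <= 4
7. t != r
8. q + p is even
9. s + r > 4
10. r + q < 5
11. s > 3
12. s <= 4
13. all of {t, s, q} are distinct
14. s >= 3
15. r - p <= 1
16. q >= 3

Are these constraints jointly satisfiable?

Unsatisfiable

Constraints 4, 5, 6, 12, 14, and 16 confine each of t, s, q to the 2 values {3, 4}.
Constraint 13 requires all 3 of them to be distinct, but only 2 values are available — impossible by the pigeonhole principle.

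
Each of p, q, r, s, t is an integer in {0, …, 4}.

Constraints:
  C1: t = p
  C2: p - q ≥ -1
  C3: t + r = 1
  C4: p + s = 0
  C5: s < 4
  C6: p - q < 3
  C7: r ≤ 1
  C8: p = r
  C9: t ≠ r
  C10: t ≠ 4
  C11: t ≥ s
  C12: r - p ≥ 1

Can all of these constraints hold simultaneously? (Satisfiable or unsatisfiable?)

Unsatisfiable

From constraints 1 and 8, t = p = r, so t = r. But constraint 9 says t ≠ r. Contradiction.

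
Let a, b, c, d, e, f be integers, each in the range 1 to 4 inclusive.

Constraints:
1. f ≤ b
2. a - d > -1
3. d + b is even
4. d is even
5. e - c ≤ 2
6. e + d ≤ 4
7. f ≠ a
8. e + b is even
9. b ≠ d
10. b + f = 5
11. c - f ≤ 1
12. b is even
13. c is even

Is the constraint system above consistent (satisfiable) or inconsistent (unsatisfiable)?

Try a = 2, b = 4, c = 2, d = 2, e = 2, f = 1.
Check constraint 2: a - d = 0; constraint 5: e - c = 0. The remaining constraints are straightforward to verify.

Satisfiable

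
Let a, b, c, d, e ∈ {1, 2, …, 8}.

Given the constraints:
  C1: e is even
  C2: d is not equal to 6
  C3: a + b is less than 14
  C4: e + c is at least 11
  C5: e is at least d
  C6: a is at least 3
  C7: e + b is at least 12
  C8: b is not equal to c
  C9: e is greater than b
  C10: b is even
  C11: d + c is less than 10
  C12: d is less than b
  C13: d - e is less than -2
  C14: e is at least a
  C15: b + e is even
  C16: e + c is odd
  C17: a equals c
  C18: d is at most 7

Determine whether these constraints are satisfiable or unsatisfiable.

Satisfiable

Try a = 5, b = 6, c = 5, d = 3, e = 8.
Check constraint 3: a + b = 11; constraint 4: e + c = 13. The remaining constraints are straightforward to verify.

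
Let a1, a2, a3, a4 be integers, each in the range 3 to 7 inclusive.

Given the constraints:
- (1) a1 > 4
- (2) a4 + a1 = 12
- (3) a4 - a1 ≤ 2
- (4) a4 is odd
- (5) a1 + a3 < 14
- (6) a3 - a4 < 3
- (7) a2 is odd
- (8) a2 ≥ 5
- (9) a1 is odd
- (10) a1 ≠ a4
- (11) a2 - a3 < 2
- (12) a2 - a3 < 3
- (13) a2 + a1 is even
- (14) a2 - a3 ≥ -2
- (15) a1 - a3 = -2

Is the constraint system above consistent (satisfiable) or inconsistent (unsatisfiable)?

Setting (a1, a2, a3, a4) = (5, 7, 7, 7) satisfies everything: constraint 2: a4 + a1 = 12; constraint 3: a4 - a1 = 2; constraint 5: a1 + a3 = 12, and the others follow.

Satisfiable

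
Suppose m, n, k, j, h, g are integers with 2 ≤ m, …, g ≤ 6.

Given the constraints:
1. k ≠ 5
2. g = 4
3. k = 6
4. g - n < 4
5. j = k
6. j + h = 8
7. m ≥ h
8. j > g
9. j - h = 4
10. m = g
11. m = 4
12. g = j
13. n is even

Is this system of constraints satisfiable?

Constraint 11 fixes m = 4 and constraint 3 fixes k = 6. Constraints 5, 10, and 12 give m = g = j = k, so m = k. But 4 ≠ 6 — contradiction.

Unsatisfiable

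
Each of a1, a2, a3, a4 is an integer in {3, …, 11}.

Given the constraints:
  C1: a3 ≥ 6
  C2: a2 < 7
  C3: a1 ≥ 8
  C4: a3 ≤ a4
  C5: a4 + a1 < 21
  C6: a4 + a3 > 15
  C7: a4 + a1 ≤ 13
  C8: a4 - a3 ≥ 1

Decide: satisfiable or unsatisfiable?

Unsatisfiable

From constraints 1 and 4: a4 ≥ a3 ≥ 6. From constraint 3: a1 ≥ 8. Hence a4 + a1 ≥ 14. But constraint 7 requires a4 + a1 ≤ 13, and 13 < 14. Contradiction.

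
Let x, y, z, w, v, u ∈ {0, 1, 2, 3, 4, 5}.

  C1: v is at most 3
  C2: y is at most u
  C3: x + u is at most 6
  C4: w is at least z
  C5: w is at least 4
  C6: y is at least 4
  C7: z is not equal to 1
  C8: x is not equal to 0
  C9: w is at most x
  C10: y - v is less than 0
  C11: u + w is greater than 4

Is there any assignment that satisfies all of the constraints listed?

Unsatisfiable

From constraints 5 and 9: x ≥ w ≥ 4. From constraints 2 and 6: u ≥ y ≥ 4. Hence x + u ≥ 8. But constraint 3 requires x + u ≤ 6, and 6 < 8. Contradiction.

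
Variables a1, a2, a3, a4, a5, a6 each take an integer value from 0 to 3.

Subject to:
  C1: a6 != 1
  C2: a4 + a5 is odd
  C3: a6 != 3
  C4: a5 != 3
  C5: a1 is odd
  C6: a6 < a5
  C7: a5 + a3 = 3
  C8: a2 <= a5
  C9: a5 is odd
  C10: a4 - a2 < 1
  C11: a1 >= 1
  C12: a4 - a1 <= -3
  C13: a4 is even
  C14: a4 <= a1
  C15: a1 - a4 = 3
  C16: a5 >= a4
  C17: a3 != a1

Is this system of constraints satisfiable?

Satisfiable

One satisfying assignment is a1 = 3, a2 = 1, a3 = 2, a4 = 0, a5 = 1, a6 = 0.
For the less obvious constraints — constraint 7: a5 + a3 = 3; constraint 10: a4 - a2 = -1; constraint 12: a4 - a1 = -3 — and the others hold by inspection.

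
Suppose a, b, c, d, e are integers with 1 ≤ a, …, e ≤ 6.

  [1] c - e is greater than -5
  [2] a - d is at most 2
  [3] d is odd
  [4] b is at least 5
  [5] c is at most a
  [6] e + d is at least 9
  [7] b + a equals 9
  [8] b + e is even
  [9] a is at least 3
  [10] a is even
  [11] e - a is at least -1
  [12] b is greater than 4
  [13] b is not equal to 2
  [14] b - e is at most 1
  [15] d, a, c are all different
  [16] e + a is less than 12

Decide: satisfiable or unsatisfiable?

Try a = 4, b = 5, c = 1, d = 5, e = 5.
Check constraint 1: c - e = -4; constraint 2: a - d = -1. The remaining constraints are straightforward to verify.

Satisfiable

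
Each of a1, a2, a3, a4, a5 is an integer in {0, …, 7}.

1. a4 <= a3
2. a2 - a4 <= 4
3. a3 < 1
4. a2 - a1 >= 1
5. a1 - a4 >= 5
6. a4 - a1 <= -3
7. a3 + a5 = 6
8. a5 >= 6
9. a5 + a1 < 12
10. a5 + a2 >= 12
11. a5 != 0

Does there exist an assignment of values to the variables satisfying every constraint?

Constraints 2, 4, and 5 give a1 − a4 ≥ 5, a4 − a2 ≥ -4, a2 − a1 ≥ 1.
Adding all 3 inequalities: the left sides telescope to 0, and the right sides sum to 5 + (-4) + 1 = 2. So 0 ≥ 2, which is false.

Unsatisfiable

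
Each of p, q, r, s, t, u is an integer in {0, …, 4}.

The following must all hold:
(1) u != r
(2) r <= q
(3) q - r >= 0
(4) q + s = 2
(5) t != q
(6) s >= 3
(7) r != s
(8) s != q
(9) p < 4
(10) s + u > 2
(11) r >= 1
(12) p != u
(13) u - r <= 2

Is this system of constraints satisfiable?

From constraints 2 and 11: q ≥ r ≥ 1. From constraint 6: s ≥ 3. Hence q + s ≥ 4. But constraint 4 requires q + s = 2, and 2 < 4. Contradiction.

Unsatisfiable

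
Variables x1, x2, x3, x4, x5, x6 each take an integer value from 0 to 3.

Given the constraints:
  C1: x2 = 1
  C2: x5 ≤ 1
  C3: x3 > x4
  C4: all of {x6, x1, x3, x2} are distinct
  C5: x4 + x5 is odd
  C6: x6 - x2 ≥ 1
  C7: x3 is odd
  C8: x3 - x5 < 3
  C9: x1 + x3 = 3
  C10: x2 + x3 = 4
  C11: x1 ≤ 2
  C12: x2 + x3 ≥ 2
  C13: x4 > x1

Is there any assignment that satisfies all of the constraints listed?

Satisfiable

Take x1 = 0, x2 = 1, x3 = 3, x4 = 2, x5 = 1, x6 = 2. Then constraint 6: x6 - x2 = 1; constraint 8: x3 - x5 = 2; constraint 9: x1 + x3 = 3, and every other listed constraint is also met.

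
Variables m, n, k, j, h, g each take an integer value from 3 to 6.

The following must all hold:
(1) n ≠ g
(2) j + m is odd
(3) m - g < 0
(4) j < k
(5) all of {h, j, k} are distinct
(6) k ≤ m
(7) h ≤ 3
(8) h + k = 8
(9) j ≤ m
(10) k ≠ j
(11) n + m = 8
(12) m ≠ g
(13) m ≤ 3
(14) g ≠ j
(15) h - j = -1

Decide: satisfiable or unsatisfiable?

Unsatisfiable

From constraint 7: h ≤ 3. From constraints 6 and 13: k ≤ m ≤ 3. Hence h + k ≤ 6. But constraint 8 requires h + k = 8, and 8 > 6. Contradiction.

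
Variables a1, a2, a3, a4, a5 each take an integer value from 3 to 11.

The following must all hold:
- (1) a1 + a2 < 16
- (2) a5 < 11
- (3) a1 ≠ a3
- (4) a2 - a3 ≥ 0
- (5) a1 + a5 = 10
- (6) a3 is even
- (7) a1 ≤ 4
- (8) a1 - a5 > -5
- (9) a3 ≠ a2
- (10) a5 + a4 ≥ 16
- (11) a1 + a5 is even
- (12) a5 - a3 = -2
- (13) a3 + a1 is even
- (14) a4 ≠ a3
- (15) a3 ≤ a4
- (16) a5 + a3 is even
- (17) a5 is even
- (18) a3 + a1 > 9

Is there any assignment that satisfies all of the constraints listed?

Satisfiable

Setting (a1, a2, a3, a4, a5) = (4, 9, 8, 10, 6) satisfies everything: constraint 1: a1 + a2 = 13; constraint 4: a2 - a3 = 1, and the others follow.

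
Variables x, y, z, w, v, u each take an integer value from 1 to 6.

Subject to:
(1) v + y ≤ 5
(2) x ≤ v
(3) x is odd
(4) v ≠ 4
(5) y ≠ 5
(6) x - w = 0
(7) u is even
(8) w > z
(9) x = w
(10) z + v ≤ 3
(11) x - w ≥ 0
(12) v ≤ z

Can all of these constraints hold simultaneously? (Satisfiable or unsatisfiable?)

Constraints 2, 8, 11, and 12 give z < w, w ≤ x, x ≤ v, v ≤ z. Chaining: z < w ≤ x ≤ v ≤ z, which forces z < z — impossible.

Unsatisfiable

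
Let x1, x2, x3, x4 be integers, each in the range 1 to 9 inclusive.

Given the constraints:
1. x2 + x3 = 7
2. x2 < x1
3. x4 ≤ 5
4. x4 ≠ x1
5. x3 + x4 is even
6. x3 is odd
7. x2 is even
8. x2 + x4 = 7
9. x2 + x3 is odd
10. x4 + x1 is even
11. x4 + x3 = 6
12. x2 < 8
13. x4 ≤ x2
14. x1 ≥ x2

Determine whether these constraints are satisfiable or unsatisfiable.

Try x1 = 9, x2 = 4, x3 = 3, x4 = 3.
Check constraint 1: x2 + x3 = 7; constraint 8: x2 + x4 = 7. The remaining constraints are straightforward to verify.

Satisfiable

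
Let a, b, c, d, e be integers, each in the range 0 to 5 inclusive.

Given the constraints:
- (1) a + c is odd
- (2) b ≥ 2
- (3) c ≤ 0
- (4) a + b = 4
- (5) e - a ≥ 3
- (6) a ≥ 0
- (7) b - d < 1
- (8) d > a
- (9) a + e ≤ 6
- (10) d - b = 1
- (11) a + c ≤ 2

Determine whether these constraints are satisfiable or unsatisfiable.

Satisfiable

Try a = 1, b = 3, c = 0, d = 4, e = 5.
Check constraint 4: a + b = 4; constraint 5: e - a = 4; constraint 7: b - d = -1. The remaining constraints are straightforward to verify.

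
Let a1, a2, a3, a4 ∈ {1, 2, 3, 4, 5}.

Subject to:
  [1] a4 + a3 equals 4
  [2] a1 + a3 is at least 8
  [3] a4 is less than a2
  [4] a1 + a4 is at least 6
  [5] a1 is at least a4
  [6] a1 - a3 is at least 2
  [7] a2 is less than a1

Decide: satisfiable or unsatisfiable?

Satisfiable

Try a1 = 5, a2 = 2, a3 = 3, a4 = 1.
Check constraint 1: a4 + a3 = 4; constraint 2: a1 + a3 = 8; constraint 4: a1 + a4 = 6. The remaining constraints are straightforward to verify.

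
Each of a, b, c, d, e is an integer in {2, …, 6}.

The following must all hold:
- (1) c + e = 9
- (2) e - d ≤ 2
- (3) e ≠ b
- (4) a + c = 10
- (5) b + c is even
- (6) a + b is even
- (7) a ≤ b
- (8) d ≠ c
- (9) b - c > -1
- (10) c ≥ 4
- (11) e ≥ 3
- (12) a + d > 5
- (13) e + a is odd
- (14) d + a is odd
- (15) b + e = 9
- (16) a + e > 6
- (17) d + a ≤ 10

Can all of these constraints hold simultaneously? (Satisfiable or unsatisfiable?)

Satisfiable

The assignment a = 5, b = 5, c = 5, d = 2, e = 4 works:
  constraint 1 holds since c + e = 9.
  constraint 2 holds since e - d = 2.
The rest check out directly.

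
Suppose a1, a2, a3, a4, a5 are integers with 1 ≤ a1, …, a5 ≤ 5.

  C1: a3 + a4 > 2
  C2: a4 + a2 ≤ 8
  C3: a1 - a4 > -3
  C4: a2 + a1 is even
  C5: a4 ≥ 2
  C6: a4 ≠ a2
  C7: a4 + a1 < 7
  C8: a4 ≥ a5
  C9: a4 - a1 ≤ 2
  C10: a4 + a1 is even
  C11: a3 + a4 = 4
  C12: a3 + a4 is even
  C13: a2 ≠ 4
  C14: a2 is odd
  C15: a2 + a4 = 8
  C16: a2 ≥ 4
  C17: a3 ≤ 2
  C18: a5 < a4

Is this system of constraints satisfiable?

Satisfiable

The assignment a1 = 1, a2 = 5, a3 = 1, a4 = 3, a5 = 1 works:
  constraint 1 holds since a3 + a4 = 4.
  constraint 2 holds since a4 + a2 = 8.
The rest check out directly.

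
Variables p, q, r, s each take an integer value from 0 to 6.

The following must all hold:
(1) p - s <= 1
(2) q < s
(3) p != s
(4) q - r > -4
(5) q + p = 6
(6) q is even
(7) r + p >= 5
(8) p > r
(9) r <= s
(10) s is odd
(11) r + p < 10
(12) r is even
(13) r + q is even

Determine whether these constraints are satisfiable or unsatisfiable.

Satisfiable

Setting (p, q, r, s) = (6, 0, 2, 5) satisfies everything: constraint 1: p - s = 1; constraint 4: q - r = -2; constraint 5: q + p = 6, and the others follow.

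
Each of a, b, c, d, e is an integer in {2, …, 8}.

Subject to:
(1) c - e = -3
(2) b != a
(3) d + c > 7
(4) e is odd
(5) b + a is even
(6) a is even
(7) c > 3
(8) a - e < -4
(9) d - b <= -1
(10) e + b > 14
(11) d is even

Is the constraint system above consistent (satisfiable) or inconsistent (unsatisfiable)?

Satisfiable

The assignment a = 2, b = 8, c = 4, d = 6, e = 7 works:
  constraint 1 holds since c - e = -3.
  constraint 3 holds since d + c = 10.
  constraint 8 holds since a - e = -5.
The rest check out directly.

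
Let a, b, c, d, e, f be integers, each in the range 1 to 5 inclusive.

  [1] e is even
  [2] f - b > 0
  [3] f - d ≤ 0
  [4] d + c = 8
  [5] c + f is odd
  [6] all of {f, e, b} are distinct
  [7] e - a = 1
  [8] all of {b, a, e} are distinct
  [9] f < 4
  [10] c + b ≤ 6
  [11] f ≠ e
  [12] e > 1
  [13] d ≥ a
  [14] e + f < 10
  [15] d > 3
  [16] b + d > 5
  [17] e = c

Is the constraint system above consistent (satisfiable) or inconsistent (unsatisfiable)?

Setting (a, b, c, d, e, f) = (3, 2, 4, 4, 4, 3) satisfies everything: constraint 2: f - b = 1; constraint 3: f - d = -1, and the others follow.

Satisfiable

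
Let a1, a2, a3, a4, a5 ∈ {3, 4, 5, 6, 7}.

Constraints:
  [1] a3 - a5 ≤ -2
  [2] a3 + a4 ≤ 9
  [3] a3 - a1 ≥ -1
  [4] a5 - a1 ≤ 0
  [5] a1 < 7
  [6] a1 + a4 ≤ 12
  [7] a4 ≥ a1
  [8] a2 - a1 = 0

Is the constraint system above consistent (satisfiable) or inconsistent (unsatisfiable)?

Unsatisfiable

Constraints 1, 3, and 4 give a5 − a3 ≥ 2, a3 − a1 ≥ -1, a1 − a5 ≥ 0.
Adding all 3 inequalities: the left sides telescope to 0, and the right sides sum to 2 + (-1) + 0 = 1. So 0 ≥ 1, which is false.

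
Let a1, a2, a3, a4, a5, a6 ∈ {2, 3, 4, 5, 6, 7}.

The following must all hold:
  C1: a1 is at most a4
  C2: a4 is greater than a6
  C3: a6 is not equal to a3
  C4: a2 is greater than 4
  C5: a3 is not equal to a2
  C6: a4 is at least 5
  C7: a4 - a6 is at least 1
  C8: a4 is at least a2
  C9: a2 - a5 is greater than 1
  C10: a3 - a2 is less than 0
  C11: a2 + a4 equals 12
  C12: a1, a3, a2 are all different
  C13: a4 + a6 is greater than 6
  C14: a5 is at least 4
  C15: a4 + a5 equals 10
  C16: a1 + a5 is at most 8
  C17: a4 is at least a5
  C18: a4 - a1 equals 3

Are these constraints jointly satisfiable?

Take a1 = 3, a2 = 6, a3 = 5, a4 = 6, a5 = 4, a6 = 2. Then constraint 7: a4 - a6 = 4; constraint 9: a2 - a5 = 2; constraint 10: a3 - a2 = -1, and every other listed constraint is also met.

Satisfiable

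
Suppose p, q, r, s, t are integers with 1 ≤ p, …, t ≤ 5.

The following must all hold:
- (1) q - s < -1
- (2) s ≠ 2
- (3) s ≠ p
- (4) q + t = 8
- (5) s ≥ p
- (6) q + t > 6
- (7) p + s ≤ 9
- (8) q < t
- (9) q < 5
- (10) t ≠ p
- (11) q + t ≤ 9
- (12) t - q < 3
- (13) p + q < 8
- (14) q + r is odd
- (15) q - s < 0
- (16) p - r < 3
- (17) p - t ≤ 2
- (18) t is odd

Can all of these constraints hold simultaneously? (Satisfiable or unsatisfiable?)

Setting (p, q, r, s, t) = (4, 3, 4, 5, 5) satisfies everything: constraint 1: q - s = -2; constraint 4: q + t = 8, and the others follow.

Satisfiable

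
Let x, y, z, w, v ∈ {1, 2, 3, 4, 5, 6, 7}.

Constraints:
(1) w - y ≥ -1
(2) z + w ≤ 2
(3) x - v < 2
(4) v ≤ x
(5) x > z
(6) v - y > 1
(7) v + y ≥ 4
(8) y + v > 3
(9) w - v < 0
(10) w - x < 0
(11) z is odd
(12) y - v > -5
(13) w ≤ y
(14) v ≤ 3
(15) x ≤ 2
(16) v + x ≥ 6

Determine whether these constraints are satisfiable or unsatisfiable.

Unsatisfiable

From constraint 14: v ≤ 3. From constraint 15: x ≤ 2. Hence v + x ≤ 5. But constraint 16 requires v + x ≥ 6, and 6 > 5. Contradiction.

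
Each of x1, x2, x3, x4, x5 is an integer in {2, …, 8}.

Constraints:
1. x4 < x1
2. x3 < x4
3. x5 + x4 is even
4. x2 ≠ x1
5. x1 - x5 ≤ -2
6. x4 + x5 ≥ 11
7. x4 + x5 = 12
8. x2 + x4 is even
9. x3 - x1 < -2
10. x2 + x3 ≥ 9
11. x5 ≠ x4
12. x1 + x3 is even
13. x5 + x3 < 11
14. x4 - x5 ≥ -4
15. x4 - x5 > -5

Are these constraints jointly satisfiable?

Try x1 = 6, x2 = 8, x3 = 2, x4 = 4, x5 = 8.
Check constraint 5: x1 - x5 = -2; constraint 6: x4 + x5 = 12; constraint 7: x4 + x5 = 12. The remaining constraints are straightforward to verify.

Satisfiable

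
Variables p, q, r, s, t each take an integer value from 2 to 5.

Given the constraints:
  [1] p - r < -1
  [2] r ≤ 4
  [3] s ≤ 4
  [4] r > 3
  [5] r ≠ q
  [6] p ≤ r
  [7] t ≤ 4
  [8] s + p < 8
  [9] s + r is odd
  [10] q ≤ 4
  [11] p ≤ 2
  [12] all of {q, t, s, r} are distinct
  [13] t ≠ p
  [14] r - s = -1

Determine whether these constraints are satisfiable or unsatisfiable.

Constraints 2, 3, 7, and 10 confine each of q, t, s, r to the 3 values {2, …, 4} (the domain already gives each ≥ 2).
Constraint 12 requires all 4 of them to be distinct, but only 3 values are available — impossible by the pigeonhole principle.

Unsatisfiable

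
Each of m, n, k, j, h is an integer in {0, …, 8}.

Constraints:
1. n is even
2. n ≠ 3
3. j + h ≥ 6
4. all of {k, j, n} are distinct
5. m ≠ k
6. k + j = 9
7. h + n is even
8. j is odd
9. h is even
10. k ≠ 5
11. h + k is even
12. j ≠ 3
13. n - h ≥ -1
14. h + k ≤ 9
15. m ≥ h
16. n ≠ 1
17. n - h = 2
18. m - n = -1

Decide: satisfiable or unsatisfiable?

Satisfiable

The assignment m = 5, n = 6, k = 4, j = 5, h = 4 works:
  constraint 3 holds since j + h = 9.
  constraint 6 holds since k + j = 9.
  constraint 13 holds since n - h = 2.
The rest check out directly.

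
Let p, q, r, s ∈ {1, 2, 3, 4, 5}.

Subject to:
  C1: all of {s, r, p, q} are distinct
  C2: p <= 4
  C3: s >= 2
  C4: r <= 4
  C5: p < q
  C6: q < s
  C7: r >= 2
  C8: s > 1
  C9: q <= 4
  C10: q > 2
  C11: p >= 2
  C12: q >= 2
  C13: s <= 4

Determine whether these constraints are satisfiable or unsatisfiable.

Constraints 2, 3, 4, 7, 9, 11, 12, and 13 confine each of s, r, p, q to the 3 values {2, …, 4}.
Constraint 1 requires all 4 of them to be distinct, but only 3 values are available — impossible by the pigeonhole principle.

Unsatisfiable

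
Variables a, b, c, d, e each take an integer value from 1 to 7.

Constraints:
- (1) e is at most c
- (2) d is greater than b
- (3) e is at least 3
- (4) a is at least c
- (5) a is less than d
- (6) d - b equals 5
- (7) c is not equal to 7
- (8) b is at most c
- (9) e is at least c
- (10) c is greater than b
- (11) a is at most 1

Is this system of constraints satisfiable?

From constraints 1 and 3: c ≥ e and e ≥ 3, so c ≥ 3. From constraints 4 and 11: c ≤ a and a ≤ 1, so c ≤ 1. But 1 < 3, so no value of c works.

Unsatisfiable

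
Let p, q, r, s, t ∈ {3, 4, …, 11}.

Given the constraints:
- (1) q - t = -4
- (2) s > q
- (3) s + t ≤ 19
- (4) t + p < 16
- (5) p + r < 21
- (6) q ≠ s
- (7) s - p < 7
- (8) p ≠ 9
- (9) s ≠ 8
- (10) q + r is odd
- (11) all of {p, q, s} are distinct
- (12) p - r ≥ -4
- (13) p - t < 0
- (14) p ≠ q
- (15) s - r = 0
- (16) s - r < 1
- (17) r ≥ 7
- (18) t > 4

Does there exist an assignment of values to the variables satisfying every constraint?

Satisfiable

Take p = 7, q = 4, r = 11, s = 11, t = 8. Then constraint 1: q - t = -4; constraint 3: s + t = 19; constraint 4: t + p = 15, and every other listed constraint is also met.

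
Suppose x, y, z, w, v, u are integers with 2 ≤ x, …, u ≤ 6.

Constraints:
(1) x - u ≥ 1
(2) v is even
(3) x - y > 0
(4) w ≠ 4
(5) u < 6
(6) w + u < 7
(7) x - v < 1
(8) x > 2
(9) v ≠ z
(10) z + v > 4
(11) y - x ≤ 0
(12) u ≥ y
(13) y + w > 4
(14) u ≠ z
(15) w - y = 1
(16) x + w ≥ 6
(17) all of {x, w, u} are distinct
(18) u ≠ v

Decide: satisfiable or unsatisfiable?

Satisfiable

Take x = 4, y = 2, z = 3, w = 3, v = 4, u = 2. Then constraint 1: x - u = 2; constraint 3: x - y = 2, and every other listed constraint is also met.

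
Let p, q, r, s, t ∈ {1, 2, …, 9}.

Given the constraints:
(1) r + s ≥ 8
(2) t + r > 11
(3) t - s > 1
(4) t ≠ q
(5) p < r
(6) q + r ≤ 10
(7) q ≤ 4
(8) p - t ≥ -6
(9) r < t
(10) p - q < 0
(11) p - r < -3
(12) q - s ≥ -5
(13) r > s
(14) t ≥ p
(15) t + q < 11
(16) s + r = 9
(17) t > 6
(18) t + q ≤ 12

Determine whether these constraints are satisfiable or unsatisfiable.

Satisfiable

Setting (p, q, r, s, t) = (1, 2, 5, 4, 7) satisfies everything: constraint 1: r + s = 9; constraint 2: t + r = 12, and the others follow.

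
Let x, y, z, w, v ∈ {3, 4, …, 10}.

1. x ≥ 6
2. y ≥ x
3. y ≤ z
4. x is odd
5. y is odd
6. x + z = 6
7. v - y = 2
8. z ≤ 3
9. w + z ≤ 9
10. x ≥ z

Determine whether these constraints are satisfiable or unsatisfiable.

Unsatisfiable

From constraints 1 and 2: y ≥ x and x ≥ 6, so y ≥ 6. From constraints 3 and 8: y ≤ z and z ≤ 3, so y ≤ 3. But 3 < 6, so no value of y works.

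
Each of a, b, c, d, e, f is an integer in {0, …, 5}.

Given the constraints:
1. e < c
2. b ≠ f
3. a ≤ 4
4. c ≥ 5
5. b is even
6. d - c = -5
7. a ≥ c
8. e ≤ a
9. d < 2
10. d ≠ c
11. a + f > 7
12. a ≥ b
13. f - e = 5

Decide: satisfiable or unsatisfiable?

Unsatisfiable

From constraints 4 and 7: a ≥ c and c ≥ 5, so a ≥ 5. From constraint 3: a ≤ 4. But 4 < 5, so no value of a works.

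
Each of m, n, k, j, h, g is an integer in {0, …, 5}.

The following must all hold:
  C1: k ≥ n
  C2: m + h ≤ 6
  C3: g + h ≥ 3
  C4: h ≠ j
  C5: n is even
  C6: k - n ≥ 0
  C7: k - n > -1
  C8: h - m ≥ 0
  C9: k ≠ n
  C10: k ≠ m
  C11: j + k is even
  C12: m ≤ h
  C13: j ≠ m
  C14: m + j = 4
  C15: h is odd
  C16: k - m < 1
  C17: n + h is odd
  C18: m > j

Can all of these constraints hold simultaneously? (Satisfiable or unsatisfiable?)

Satisfiable

One satisfying assignment is m = 3, n = 0, k = 1, j = 1, h = 3, g = 3.
For the less obvious constraints — constraint 2: m + h = 6; constraint 3: g + h = 6; constraint 6: k - n = 1 — and the others hold by inspection.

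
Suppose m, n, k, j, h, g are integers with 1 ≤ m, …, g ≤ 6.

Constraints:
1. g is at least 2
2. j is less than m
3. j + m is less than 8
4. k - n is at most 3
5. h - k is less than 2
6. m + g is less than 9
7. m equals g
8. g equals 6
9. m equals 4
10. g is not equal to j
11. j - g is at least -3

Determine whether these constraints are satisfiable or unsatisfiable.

Unsatisfiable

Constraint 9 fixes m = 4 and constraint 8 fixes g = 6, but constraint 7 requires m = g. Since 4 ≠ 6, contradiction.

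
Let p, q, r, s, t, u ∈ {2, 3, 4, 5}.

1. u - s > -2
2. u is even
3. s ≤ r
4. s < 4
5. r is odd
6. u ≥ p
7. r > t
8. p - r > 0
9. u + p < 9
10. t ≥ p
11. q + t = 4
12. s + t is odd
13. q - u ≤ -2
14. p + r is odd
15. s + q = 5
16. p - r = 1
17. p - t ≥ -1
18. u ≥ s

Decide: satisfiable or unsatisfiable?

Unsatisfiable

Constraints 7, 8, and 10 give r < p, p ≤ t, t < r. Chaining: r < p ≤ t < r, which forces r < r — impossible.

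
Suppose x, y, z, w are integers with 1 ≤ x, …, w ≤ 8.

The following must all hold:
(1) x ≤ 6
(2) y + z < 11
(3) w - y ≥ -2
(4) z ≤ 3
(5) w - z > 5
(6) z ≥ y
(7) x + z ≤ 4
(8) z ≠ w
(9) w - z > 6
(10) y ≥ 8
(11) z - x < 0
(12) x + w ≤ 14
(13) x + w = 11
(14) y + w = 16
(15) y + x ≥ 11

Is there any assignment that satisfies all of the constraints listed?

From constraints 4 and 6: y ≤ z ≤ 3. From constraint 1: x ≤ 6. Hence y + x ≤ 9. But constraint 15 requires y + x ≥ 11, and 11 > 9. Contradiction.

Unsatisfiable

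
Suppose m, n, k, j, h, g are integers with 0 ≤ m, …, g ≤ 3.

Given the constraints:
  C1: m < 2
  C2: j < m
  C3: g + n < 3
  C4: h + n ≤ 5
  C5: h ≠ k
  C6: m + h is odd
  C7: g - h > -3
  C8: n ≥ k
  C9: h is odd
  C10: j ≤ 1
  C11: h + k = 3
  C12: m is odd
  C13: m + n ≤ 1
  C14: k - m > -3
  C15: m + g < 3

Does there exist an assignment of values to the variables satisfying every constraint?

Constraint 12 makes m odd and constraint 9 makes h odd, so m + h must be even. Constraint 6 says m + h is odd — contradiction.

Unsatisfiable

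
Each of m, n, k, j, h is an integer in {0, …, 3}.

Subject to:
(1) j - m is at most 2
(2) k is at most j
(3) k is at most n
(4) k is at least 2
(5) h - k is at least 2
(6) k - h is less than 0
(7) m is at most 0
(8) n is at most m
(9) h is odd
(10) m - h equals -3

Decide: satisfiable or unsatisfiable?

From constraints 3 and 4: n ≥ k and k ≥ 2, so n ≥ 2. From constraints 7 and 8: n ≤ m and m ≤ 0, so n ≤ 0. But 0 < 2, so no value of n works.

Unsatisfiable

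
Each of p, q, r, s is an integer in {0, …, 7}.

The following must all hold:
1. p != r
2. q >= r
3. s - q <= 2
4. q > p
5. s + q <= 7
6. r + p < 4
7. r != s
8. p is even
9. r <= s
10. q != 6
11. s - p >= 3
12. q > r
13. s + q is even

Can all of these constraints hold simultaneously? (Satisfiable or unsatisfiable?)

Satisfiable

Try p = 0, q = 3, r = 2, s = 3.
Check constraint 3: s - q = 0; constraint 5: s + q = 6. The remaining constraints are straightforward to verify.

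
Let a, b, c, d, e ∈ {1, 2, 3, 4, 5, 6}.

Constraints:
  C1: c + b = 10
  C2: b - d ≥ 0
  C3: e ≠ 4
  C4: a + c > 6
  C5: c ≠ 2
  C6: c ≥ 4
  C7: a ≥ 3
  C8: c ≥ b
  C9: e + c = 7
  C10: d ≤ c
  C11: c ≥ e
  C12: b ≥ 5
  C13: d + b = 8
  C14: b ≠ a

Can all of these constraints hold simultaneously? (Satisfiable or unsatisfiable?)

Satisfiable

One satisfying assignment is a = 3, b = 5, c = 5, d = 3, e = 2.
For the less obvious constraints — constraint 1: c + b = 10; constraint 2: b - d = 2; constraint 4: a + c = 8 — and the others hold by inspection.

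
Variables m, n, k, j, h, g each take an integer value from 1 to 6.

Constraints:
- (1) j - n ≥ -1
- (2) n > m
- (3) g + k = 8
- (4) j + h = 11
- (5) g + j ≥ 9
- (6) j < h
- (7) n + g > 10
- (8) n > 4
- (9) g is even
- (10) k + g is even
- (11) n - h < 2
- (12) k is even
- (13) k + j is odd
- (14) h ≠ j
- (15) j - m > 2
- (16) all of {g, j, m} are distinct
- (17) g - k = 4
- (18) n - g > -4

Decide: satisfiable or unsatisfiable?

One satisfying assignment is m = 1, n = 5, k = 2, j = 5, h = 6, g = 6.
For the less obvious constraints — constraint 1: j - n = 0; constraint 3: g + k = 8 — and the others hold by inspection.

Satisfiable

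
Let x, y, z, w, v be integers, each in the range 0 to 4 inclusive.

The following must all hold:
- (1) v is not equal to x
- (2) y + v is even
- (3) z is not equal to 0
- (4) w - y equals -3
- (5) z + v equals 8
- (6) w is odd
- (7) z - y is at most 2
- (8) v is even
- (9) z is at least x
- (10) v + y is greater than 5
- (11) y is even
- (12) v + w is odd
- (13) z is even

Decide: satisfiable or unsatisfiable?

One satisfying assignment is x = 1, y = 4, z = 4, w = 1, v = 4.
For the less obvious constraints — constraint 4: w - y = -3; constraint 5: z + v = 8 — and the others hold by inspection.

Satisfiable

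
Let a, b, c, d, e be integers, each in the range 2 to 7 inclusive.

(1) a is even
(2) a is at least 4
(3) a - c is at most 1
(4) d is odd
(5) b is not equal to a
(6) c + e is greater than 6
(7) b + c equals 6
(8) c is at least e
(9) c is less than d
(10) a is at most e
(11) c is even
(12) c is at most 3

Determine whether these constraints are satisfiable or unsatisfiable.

Unsatisfiable

From constraints 2 and 10: e ≥ a and a ≥ 4, so e ≥ 4. From constraints 8 and 12: e ≤ c and c ≤ 3, so e ≤ 3. But 3 < 4, so no value of e works.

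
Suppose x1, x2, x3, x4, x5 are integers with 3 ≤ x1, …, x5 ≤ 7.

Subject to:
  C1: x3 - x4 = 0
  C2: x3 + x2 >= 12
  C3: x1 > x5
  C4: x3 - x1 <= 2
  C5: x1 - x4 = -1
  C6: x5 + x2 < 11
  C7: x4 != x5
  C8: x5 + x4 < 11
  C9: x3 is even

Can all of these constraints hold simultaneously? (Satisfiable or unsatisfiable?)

One satisfying assignment is x1 = 5, x2 = 6, x3 = 6, x4 = 6, x5 = 3.
For the less obvious constraints — constraint 1: x3 - x4 = 0; constraint 2: x3 + x2 = 12 — and the others hold by inspection.

Satisfiable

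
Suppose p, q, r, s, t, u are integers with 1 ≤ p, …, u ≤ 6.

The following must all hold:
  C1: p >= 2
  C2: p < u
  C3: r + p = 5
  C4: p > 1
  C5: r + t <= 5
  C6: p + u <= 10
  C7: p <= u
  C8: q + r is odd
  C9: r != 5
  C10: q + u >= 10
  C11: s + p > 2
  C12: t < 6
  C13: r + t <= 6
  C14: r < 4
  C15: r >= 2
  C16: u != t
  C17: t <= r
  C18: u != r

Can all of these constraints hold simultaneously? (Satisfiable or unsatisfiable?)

Satisfiable

One satisfying assignment is p = 3, q = 5, r = 2, s = 2, t = 2, u = 5.
For the less obvious constraints — constraint 3: r + p = 5; constraint 5: r + t = 4; constraint 6: p + u = 8 — and the others hold by inspection.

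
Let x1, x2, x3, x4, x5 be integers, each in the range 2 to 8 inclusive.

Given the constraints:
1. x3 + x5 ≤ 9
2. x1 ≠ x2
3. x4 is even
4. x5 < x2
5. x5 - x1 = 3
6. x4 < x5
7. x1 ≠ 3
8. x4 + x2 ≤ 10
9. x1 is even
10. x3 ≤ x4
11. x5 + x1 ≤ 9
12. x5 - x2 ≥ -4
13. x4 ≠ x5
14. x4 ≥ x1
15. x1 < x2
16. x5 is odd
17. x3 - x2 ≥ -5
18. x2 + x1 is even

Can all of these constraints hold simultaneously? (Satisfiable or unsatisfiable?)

Setting (x1, x2, x3, x4, x5) = (2, 6, 3, 4, 5) satisfies everything: constraint 1: x3 + x5 = 8; constraint 5: x5 - x1 = 3, and the others follow.

Satisfiable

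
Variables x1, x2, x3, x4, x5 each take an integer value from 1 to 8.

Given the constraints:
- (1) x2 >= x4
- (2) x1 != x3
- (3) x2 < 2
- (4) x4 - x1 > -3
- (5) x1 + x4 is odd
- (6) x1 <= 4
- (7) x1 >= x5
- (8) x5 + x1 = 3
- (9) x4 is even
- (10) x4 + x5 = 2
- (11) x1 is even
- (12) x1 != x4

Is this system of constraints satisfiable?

Constraint 11 makes x1 even and constraint 9 makes x4 even, so x1 + x4 must be even. Constraint 5 says x1 + x4 is odd — contradiction.

Unsatisfiable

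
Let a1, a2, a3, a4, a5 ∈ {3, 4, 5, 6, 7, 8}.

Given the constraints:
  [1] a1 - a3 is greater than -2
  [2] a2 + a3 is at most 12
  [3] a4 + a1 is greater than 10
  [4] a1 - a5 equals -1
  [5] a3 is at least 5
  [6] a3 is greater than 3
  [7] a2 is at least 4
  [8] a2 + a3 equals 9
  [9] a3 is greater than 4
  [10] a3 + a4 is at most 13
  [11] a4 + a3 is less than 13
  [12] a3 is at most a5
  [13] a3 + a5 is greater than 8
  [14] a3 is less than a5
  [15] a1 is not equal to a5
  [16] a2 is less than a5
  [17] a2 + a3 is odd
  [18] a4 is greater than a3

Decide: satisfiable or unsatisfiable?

Try a1 = 5, a2 = 4, a3 = 5, a4 = 6, a5 = 6.
Check constraint 1: a1 - a3 = 0; constraint 2: a2 + a3 = 9. The remaining constraints are straightforward to verify.

Satisfiable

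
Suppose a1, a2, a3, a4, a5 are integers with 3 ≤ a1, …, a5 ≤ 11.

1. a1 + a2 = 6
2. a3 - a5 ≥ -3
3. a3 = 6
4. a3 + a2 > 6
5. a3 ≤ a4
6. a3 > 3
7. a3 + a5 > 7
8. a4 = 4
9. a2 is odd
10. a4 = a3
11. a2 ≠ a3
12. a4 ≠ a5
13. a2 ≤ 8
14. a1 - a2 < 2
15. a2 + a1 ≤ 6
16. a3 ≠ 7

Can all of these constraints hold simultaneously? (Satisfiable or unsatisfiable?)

Constraint 8 fixes a4 = 4 and constraint 3 fixes a3 = 6, but constraint 10 requires a4 = a3. Since 4 ≠ 6, contradiction.

Unsatisfiable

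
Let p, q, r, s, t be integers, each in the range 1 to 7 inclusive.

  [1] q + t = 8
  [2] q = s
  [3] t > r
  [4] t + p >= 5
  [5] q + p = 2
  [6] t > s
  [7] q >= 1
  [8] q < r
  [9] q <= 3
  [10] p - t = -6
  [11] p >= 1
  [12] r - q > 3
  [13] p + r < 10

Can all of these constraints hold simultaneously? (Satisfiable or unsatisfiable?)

Satisfiable

One satisfying assignment is p = 1, q = 1, r = 6, s = 1, t = 7.
For the less obvious constraints — constraint 1: q + t = 8; constraint 4: t + p = 8; constraint 5: q + p = 2 — and the others hold by inspection.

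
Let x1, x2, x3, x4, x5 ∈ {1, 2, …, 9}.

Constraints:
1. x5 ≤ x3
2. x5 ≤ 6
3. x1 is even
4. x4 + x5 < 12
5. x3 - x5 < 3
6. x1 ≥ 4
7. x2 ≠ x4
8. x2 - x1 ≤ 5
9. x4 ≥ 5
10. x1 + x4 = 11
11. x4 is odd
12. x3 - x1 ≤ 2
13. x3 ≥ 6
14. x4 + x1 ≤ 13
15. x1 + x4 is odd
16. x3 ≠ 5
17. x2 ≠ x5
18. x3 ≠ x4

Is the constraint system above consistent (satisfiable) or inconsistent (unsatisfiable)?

The assignment x1 = 6, x2 = 8, x3 = 6, x4 = 5, x5 = 5 works:
  constraint 4 holds since x4 + x5 = 10.
  constraint 5 holds since x3 - x5 = 1.
  constraint 8 holds since x2 - x1 = 2.
The rest check out directly.

Satisfiable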